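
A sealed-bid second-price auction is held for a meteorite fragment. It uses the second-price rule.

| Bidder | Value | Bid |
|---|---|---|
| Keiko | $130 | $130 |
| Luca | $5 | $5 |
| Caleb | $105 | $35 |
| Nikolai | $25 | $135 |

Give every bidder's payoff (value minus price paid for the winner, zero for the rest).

Ranking the bids: Nikolai $135 > Keiko $130 > Caleb $35 > Luca $5.
Nikolai has the top bid and wins; the price is the second-highest bid, $130.
Nikolai's payoff = $25 − $130 = -$105. All other bidders lose, so their payoff is 0.

Payoffs: Keiko $0, Luca $0, Caleb $0, Nikolai -$105.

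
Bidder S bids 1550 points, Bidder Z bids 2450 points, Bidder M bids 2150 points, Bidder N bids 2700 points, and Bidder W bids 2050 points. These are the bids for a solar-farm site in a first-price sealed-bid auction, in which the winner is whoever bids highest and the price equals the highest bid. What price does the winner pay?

Bids in descending order: Bidder N 2700 points > Bidder Z 2450 points > Bidder M 2150 points > Bidder W 2050 points > Bidder S 1550 points.
Bidder N is the highest bidder, so Bidder N wins.
Under the first-price rule, the price is the highest bid: 2700 points.

Price paid: 2700 points.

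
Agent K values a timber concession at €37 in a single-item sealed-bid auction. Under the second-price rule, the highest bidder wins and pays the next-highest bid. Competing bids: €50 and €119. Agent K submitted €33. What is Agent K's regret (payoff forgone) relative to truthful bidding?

The highest competing bid is €119.
Bidding truthfully at €37: the top bid is €119 (a rival), so Agent K loses. Payoff = €0.
Bidding €33: the top bid is €119 (a rival), so Agent K loses. Payoff = €0.
Regret = truthful payoff − actual payoff = €0 − €0 = €0.

€0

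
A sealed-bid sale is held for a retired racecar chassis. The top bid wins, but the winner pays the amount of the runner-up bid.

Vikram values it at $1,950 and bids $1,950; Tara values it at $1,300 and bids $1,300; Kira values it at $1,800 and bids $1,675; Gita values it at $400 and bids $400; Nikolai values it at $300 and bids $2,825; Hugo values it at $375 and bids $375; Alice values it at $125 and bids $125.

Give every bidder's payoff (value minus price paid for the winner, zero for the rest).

Ranking the bids: Nikolai $2,825; Vikram $1,950; Kira $1,675; Tara $1,300; Gita $400; Hugo $375; Alice $125.
Nikolai has the top bid and wins; the price is the second-highest bid, $1,950.
Nikolai's payoff = $300 − $1,950 = -$1,650. All other bidders lose, so their payoff is 0.

Payoffs: Vikram $0, Tara $0, Kira $0, Gita $0, Nikolai -$1,650, Hugo $0, Alice $0.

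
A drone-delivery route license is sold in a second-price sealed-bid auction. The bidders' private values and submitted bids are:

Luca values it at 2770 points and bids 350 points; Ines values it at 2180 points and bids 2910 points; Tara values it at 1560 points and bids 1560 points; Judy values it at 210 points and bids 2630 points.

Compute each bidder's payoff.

Sorted high to low: Ines 2910 points; Judy 2630 points; Tara 1560 points; Luca 350 points.
Ines has the top bid and wins; the price is the second-highest bid, 2630 points.
Ines's payoff = 2180 points − 2630 points = -450 points. All other bidders lose, so their payoff is 0.

Luca 0 points, Ines -450 points, Tara 0 points, Judy 0 points.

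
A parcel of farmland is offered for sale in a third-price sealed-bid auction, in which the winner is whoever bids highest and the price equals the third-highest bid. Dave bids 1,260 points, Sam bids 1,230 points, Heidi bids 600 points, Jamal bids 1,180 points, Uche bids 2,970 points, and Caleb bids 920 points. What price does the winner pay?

Ordered from highest: Uche 2,970 points, then Dave 1,260 points, then Sam 1,230 points, then Jamal 1,180 points, then Caleb 920 points, then Heidi 600 points.
Uche is the highest bidder, so Uche wins.
Under the third-price rule, the price is the third-highest bid: 1,230 points.

Price paid: 1,230 points.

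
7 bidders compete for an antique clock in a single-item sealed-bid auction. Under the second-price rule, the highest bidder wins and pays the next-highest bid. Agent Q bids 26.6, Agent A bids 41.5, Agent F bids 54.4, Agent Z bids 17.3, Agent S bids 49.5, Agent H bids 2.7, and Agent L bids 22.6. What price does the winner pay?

The winner pays 49.5.

Ranking the bids: Agent F 54.4 > Agent S 49.5 > Agent A 41.5 > Agent Q 26.6 > Agent L 22.6 > Agent Z 17.3 > Agent H 2.7.
Agent F has the highest bid, so Agent F wins.
The second-highest bid is 49.5, so that is what Agent F pays.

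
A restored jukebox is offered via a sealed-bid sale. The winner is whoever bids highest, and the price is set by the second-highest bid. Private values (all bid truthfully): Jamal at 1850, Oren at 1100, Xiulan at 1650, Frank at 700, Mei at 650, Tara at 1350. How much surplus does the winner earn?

Ordered from highest: Jamal 1850; Xiulan 1650; Tara 1350; Oren 1100; Frank 700; Mei 650.
Jamal wins with the top bid and pays the second-highest, 1650.
Surplus = 1850 − 1650 = 200.

200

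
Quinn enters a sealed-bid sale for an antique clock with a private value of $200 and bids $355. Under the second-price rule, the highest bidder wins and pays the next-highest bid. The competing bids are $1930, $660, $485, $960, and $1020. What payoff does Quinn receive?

Quinn's payoff: $0.

Highest competing bid: $1930.
Quinn's bid $355 is not the highest, so Quinn loses, pays nothing, and earns zero payoff.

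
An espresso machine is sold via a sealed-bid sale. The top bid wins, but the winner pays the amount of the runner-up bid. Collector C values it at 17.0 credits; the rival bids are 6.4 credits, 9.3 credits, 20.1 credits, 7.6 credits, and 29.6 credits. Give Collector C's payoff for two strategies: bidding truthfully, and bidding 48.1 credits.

(a) 0.0 credits  (b) -12.6 credits

The highest competing bid is 29.6 credits.
Bidding truthfully at 17.0 credits: the top bid is 29.6 credits (a rival), so Collector C loses. Payoff = 0.0 credits.
Bidding 48.1 credits: Collector C has the top bid, wins, and pays the second-highest bid 29.6 credits. Payoff = 17.0 credits − 29.6 credits = -12.6 credits.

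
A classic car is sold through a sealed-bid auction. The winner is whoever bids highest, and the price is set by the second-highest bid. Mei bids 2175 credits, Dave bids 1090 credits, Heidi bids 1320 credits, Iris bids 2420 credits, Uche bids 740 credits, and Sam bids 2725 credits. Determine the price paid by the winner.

Ranking the bids: Sam 2725 credits > Iris 2420 credits > Mei 2175 credits > Heidi 1320 credits > Dave 1090 credits > Uche 740 credits.
Sam has the highest bid, so Sam wins.
The second-highest bid is 2420 credits, so that is what Sam pays.

2420 credits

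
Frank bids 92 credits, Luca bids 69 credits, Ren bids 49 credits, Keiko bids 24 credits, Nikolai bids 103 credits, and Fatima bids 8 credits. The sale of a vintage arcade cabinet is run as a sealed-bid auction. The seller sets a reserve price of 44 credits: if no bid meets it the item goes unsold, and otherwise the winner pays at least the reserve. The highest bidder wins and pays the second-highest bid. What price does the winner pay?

Sorted high to low: Nikolai 103 credits, then Frank 92 credits, then Luca 69 credits, then Ren 49 credits, then Keiko 24 credits, then Fatima 8 credits.
Nikolai has the highest bid, so Nikolai wins.
The second-highest bid is 92 credits, which exceeds the reserve, so that sets the price.

The winner pays 92 credits.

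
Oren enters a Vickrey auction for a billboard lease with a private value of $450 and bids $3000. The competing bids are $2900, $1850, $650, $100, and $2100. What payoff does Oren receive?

Oren's payoff: -$2450.

Highest competing bid: $2900.
Oren's bid $3000 is the highest overall, so Oren wins and pays the second-highest bid, $2900.
Payoff = value − price = $450 − $2900 = -$2450.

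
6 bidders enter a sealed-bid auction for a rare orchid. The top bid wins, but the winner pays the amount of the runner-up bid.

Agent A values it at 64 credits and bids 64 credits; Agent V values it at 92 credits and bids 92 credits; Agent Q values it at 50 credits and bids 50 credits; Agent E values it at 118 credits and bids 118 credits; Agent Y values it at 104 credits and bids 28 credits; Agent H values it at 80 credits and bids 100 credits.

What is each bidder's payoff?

Payoffs: Agent A 0 credits, Agent V 0 credits, Agent Q 0 credits, Agent E 18 credits, Agent Y 0 credits, Agent H 0 credits.

Sorted high to low: Agent E 118 credits; Agent H 100 credits; Agent V 92 credits; Agent A 64 credits; Agent Q 50 credits; Agent Y 28 credits.
Agent E has the top bid and wins; the price is the second-highest bid, 100 credits.
Agent E's payoff = 118 credits − 100 credits = 18 credits. All other bidders lose, so their payoff is 0.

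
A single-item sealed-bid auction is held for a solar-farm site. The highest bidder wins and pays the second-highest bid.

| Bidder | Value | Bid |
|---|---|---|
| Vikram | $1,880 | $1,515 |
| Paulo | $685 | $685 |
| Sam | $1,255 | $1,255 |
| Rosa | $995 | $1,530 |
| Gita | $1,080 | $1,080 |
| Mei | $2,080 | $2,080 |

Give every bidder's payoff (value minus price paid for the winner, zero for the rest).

Payoffs: Vikram $0, Paulo $0, Sam $0, Rosa $0, Gita $0, Mei $550.

Ordered from highest: Mei $2,080; Rosa $1,530; Vikram $1,515; Sam $1,255; Gita $1,080; Paulo $685.
Mei has the top bid and wins; the price is the second-highest bid, $1,530.
Mei's payoff = $2,080 − $1,530 = $550. All other bidders lose, so their payoff is 0.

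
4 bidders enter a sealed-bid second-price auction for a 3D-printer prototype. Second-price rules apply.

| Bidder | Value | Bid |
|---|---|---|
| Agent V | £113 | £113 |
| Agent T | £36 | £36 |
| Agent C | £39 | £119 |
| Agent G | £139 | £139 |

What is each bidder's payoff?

Agent V £0, Agent T £0, Agent C £0, Agent G £20.

Ordered from highest: Agent G £139, then Agent C £119, then Agent V £113, then Agent T £36.
Agent G has the top bid and wins; the price is the second-highest bid, £119.
Agent G's payoff = £139 − £119 = £20. All other bidders lose, so their payoff is 0.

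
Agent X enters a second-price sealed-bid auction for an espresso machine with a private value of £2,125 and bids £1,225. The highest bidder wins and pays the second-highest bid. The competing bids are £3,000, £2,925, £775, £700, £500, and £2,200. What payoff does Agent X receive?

Payoff = £0.

Highest competing bid: £3,000.
Agent X's bid £1,225 is not the highest, so Agent X loses, pays nothing, and earns zero payoff.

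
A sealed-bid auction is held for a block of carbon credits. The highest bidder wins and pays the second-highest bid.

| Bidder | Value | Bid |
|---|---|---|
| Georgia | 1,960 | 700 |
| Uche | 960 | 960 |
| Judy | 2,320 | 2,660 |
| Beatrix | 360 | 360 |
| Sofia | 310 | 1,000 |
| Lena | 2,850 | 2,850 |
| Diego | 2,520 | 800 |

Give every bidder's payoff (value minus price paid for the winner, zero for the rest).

Georgia 0, Uche 0, Judy 0, Beatrix 0, Sofia 0, Lena 190, Diego 0.

Ordered from highest: Lena 2,850 > Judy 2,660 > Sofia 1,000 > Uche 960 > Diego 800 > Georgia 700 > Beatrix 360.
Lena has the top bid and wins; the price is the second-highest bid, 2,660.
Lena's payoff = 2,850 − 2,660 = 190. All other bidders lose, so their payoff is 0.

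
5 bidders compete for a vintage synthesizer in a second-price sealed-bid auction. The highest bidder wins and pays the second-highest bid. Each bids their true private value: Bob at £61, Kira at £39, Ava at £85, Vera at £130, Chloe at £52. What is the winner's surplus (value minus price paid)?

Winner's surplus: £45.

Ordered from highest: Vera £130, then Ava £85, then Bob £61, then Chloe £52, then Kira £39.
Vera wins with the top bid and pays the second-highest, £85.
Surplus = £130 − £85 = £45.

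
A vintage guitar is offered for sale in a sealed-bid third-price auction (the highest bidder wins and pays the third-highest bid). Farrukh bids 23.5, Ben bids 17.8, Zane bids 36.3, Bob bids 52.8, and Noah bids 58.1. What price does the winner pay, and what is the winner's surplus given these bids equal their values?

Sorted high to low: Noah 58.1 > Bob 52.8 > Zane 36.3 > Farrukh 23.5 > Ben 17.8.
Noah is the highest bidder, so Noah wins.
Under the third-price rule, the price is the third-highest bid: 36.3.
Surplus = 58.1 − 36.3 = 21.8.

The winner pays 36.3 for a surplus of 21.8.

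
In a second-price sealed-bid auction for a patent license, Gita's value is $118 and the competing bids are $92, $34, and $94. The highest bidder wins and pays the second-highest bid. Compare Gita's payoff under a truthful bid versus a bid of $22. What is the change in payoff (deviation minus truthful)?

Payoff change: -$24.

The highest competing bid is $94.
Bidding truthfully at $118: Gita has the top bid, wins, and pays the second-highest bid $94. Payoff = $118 − $94 = $24.
Bidding $22: the top bid is $94 (a rival), so Gita loses. Payoff = $0.
Change = $0 − $24 = -$24.
Deviating from a truthful bid can only lose payoff in a second-price auction — never gain.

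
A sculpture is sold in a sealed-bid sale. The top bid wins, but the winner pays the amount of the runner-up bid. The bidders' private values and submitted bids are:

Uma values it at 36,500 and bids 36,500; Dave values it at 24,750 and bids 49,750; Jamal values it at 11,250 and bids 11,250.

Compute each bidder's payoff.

Bids in descending order: Dave 49,750; Uma 36,500; Jamal 11,250.
Dave has the top bid and wins; the price is the second-highest bid, 36,500.
Dave's payoff = 24,750 − 36,500 = -11,750. All other bidders lose, so their payoff is 0.

Payoffs: Uma 0, Dave -11,750, Jamal 0.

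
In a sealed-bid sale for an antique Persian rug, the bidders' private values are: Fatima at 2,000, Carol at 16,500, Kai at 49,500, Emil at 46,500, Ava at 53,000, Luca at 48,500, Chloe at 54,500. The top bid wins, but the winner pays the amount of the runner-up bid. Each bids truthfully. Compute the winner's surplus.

Surplus = 1,500.

Sorted high to low: Chloe 54,500 > Ava 53,000 > Kai 49,500 > Luca 48,500 > Emil 46,500 > Carol 16,500 > Fatima 2,000.
Chloe wins with the top bid and pays the second-highest, 53,000.
Surplus = 54,500 − 53,000 = 1,500.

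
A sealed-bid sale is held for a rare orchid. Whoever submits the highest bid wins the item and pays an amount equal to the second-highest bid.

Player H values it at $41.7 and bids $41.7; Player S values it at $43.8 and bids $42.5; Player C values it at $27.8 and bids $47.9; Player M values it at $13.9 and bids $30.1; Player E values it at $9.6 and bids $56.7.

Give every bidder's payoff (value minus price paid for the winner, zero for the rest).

Ranking the bids: Player E $56.7, then Player C $47.9, then Player S $42.5, then Player H $41.7, then Player M $30.1.
Player E has the top bid and wins; the price is the second-highest bid, $47.9.
Player E's payoff = $9.6 − $47.9 = -$38.3. All other bidders lose, so their payoff is 0.

Payoffs: Player H $0.0, Player S $0.0, Player C $0.0, Player M $0.0, Player E -$38.3.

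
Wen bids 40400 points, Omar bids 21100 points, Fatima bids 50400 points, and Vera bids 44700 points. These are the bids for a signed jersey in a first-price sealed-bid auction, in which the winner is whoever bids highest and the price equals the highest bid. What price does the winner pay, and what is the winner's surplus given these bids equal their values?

Sorted high to low: Fatima 50400 points, then Vera 44700 points, then Wen 40400 points, then Omar 21100 points.
Fatima is the highest bidder, so Fatima wins.
Under the first-price rule, the price is the highest bid: 50400 points.
Surplus = 50400 points − 50400 points = 0 points.

Price 50400 points; surplus 0 points.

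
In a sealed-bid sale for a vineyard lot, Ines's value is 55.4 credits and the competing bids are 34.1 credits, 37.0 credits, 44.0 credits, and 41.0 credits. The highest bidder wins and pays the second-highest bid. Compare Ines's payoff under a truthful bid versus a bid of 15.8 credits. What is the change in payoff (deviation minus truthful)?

-11.4 credits

The highest competing bid is 44.0 credits.
Bidding truthfully at 55.4 credits: Ines has the top bid, wins, and pays the second-highest bid 44.0 credits. Payoff = 55.4 credits − 44.0 credits = 11.4 credits.
Bidding 15.8 credits: the top bid is 44.0 credits (a rival), so Ines loses. Payoff = 0.0 credits.
Change = 0.0 credits − 11.4 credits = -11.4 credits.
This is the dominant-strategy logic: truthful bidding weakly beats any alternative.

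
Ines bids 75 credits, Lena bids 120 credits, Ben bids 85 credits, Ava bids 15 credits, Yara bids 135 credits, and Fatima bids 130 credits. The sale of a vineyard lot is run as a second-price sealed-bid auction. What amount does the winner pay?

Bids in descending order: Yara 135 credits; Fatima 130 credits; Lena 120 credits; Ben 85 credits; Ines 75 credits; Ava 15 credits.
Yara has the highest bid, so Yara wins.
The second-highest bid is 130 credits, so that is what Yara pays.

The winner pays 130 credits.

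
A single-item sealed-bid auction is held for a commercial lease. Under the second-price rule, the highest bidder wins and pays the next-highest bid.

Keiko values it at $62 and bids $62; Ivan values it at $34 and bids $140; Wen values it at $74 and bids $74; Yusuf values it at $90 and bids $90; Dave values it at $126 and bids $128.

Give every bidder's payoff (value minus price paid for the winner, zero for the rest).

Sorted high to low: Ivan $140 > Dave $128 > Yusuf $90 > Wen $74 > Keiko $62.
Ivan has the top bid and wins; the price is the second-highest bid, $128.
Ivan's payoff = $34 − $128 = -$94. All other bidders lose, so their payoff is 0.

Payoffs: Keiko $0, Ivan -$94, Wen $0, Yusuf $0, Dave $0.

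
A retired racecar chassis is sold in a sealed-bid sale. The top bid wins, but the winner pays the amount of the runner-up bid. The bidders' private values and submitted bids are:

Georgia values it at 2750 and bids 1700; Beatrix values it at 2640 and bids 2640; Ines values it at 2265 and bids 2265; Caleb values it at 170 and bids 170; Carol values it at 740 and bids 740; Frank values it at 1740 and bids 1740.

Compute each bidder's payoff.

Payoffs: Georgia 0, Beatrix 375, Ines 0, Caleb 0, Carol 0, Frank 0.

Sorted high to low: Beatrix 2640 > Ines 2265 > Frank 1740 > Georgia 1700 > Carol 740 > Caleb 170.
Beatrix has the top bid and wins; the price is the second-highest bid, 2265.
Beatrix's payoff = 2640 − 2265 = 375. All other bidders lose, so their payoff is 0.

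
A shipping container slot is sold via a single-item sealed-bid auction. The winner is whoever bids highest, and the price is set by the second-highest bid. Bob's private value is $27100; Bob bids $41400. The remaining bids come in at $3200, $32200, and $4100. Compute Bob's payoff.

-$5100

Highest competing bid: $32200.
Bob's bid $41400 is the highest overall, so Bob wins and pays the second-highest bid, $32200.
Payoff = value − price = $27100 − $32200 = -$5100.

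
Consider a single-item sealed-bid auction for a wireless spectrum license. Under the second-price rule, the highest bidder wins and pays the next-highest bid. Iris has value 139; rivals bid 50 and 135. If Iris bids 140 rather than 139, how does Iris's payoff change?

0

The highest competing bid is 135.
Bidding truthfully at 139: Iris has the top bid, wins, and pays the second-highest bid 135. Payoff = 139 − 135 = 4.
Bidding 140: Iris has the top bid, wins, and pays the second-highest bid 135. Payoff = 139 − 135 = 4.
Change = 4 − 4 = 0.
The bid only affects whether you win, not the price — here both bids land on the same side of the top rival bid, so the deviation is payoff-neutral.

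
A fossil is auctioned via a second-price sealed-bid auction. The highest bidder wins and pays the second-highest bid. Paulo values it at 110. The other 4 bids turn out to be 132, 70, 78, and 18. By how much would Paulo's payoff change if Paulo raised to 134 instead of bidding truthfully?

Change in payoff: -22.

The highest competing bid is 132.
Bidding truthfully at 110: the top bid is 132 (a rival), so Paulo loses. Payoff = 0.
Bidding 134: Paulo has the top bid, wins, and pays the second-highest bid 132. Payoff = 110 − 132 = -22.
Change = -22 − 0 = -22.
This is the dominant-strategy logic: truthful bidding weakly beats any alternative.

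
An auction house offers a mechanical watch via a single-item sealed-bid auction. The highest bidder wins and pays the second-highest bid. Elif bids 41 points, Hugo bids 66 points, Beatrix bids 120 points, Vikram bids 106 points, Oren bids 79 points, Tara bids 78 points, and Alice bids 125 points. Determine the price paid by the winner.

Price paid: 120 points.

Ordered from highest: Alice 125 points, then Beatrix 120 points, then Vikram 106 points, then Oren 79 points, then Tara 78 points, then Hugo 66 points, then Elif 41 points.
Alice has the highest bid, so Alice wins.
The second-highest bid is 120 points, so that is what Alice pays.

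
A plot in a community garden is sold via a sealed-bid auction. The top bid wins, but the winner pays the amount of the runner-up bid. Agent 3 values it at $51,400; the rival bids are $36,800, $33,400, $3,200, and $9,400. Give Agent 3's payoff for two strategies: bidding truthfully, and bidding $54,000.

The highest competing bid is $36,800.
Bidding truthfully at $51,400: Agent 3 has the top bid, wins, and pays the second-highest bid $36,800. Payoff = $51,400 − $36,800 = $14,600.
Bidding $54,000: Agent 3 has the top bid, wins, and pays the second-highest bid $36,800. Payoff = $51,400 − $36,800 = $14,600.

(a) $14,600  (b) $14,600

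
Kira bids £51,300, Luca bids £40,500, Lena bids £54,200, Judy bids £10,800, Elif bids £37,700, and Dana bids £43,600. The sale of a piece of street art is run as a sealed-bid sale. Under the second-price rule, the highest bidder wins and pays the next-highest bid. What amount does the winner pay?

Sorted high to low: Lena £54,200 > Kira £51,300 > Dana £43,600 > Luca £40,500 > Elif £37,700 > Judy £10,800.
Lena has the highest bid, so Lena wins.
The second-highest bid is £51,300, so that is what Lena pays.

Price paid: £51,300.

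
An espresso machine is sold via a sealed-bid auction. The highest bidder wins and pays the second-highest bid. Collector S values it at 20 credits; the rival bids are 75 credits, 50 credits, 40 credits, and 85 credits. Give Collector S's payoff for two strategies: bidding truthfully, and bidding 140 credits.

(a) 0 credits  (b) -65 credits

The highest competing bid is 85 credits.
Bidding truthfully at 20 credits: the top bid is 85 credits (a rival), so Collector S loses. Payoff = 0 credits.
Bidding 140 credits: Collector S has the top bid, wins, and pays the second-highest bid 85 credits. Payoff = 20 credits − 85 credits = -65 credits.
This is the dominant-strategy logic: truthful bidding weakly beats any alternative.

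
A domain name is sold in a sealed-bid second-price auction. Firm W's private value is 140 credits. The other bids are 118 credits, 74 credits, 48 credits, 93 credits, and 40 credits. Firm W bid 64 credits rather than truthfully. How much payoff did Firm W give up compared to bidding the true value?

The highest competing bid is 118 credits.
Bidding truthfully at 140 credits: Firm W has the top bid, wins, and pays the second-highest bid 118 credits. Payoff = 140 credits − 118 credits = 22 credits.
Bidding 64 credits: the top bid is 118 credits (a rival), so Firm W loses. Payoff = 0 credits.
Regret = truthful payoff − actual payoff = 22 credits − 0 credits = 22 credits.
This is the dominant-strategy logic: truthful bidding weakly beats any alternative.

22 credits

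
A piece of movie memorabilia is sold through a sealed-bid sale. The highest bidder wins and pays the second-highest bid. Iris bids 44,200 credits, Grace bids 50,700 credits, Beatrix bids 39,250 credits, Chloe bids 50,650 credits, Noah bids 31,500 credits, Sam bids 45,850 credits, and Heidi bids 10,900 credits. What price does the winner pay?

Ranking the bids: Grace 50,700 credits; Chloe 50,650 credits; Sam 45,850 credits; Iris 44,200 credits; Beatrix 39,250 credits; Noah 31,500 credits; Heidi 10,900 credits.
Grace has the highest bid, so Grace wins.
The second-highest bid is 50,650 credits, so that is what Grace pays.

50,650 credits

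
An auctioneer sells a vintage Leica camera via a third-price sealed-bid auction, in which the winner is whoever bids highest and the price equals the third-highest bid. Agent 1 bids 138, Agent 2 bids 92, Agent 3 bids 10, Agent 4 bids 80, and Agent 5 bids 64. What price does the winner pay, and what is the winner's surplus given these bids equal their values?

Sorted high to low: Agent 1 138; Agent 2 92; Agent 4 80; Agent 5 64; Agent 3 10.
Agent 1 is the highest bidder, so Agent 1 wins.
Under the third-price rule, the price is the third-highest bid: 80.
Surplus = 138 − 80 = 58.

The winner pays 80 for a surplus of 58.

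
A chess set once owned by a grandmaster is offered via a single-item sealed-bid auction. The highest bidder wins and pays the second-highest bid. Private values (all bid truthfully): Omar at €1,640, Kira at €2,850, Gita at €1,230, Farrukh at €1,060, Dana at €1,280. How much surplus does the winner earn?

€1,210

Sorted high to low: Kira €2,850, then Omar €1,640, then Dana €1,280, then Gita €1,230, then Farrukh €1,060.
Kira wins with the top bid and pays the second-highest, €1,640.
Surplus = €2,850 − €1,640 = €1,210.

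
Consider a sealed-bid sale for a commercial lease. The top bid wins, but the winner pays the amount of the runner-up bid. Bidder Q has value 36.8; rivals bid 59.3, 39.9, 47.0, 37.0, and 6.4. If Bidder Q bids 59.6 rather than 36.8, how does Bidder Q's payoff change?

The highest competing bid is 59.3.
Bidding truthfully at 36.8: the top bid is 59.3 (a rival), so Bidder Q loses. Payoff = 0.0.
Bidding 59.6: Bidder Q has the top bid, wins, and pays the second-highest bid 59.3. Payoff = 36.8 − 59.3 = -22.5.
Change = -22.5 − 0.0 = -22.5.

Payoff change: -22.5.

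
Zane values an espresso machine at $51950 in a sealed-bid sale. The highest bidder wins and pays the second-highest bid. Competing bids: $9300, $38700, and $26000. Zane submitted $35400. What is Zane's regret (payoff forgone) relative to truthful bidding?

The highest competing bid is $38700.
Bidding truthfully at $51950: Zane has the top bid, wins, and pays the second-highest bid $38700. Payoff = $51950 − $38700 = $13250.
Bidding $35400: the top bid is $38700 (a rival), so Zane loses. Payoff = $0.
Regret = truthful payoff − actual payoff = $13250 − $0 = $13250.
Deviating from a truthful bid can only lose payoff in a second-price auction — never gain.

Regret: $13250.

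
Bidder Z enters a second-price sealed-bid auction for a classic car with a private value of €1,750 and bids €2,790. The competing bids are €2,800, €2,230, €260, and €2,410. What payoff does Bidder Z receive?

Highest competing bid: €2,800.
Bidder Z's bid €2,790 is not the highest, so Bidder Z loses, pays nothing, and earns zero payoff.

Bidder Z's payoff: €0.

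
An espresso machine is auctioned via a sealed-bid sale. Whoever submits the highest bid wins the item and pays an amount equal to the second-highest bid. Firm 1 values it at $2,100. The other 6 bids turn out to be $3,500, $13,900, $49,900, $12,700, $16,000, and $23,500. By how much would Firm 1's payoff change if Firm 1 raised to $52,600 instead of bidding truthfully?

Payoff change: -$47,800.

The highest competing bid is $49,900.
Bidding truthfully at $2,100: the top bid is $49,900 (a rival), so Firm 1 loses. Payoff = $0.
Bidding $52,600: Firm 1 has the top bid, wins, and pays the second-highest bid $49,900. Payoff = $2,100 − $49,900 = -$47,800.
Change = -$47,800 − $0 = -$47,800.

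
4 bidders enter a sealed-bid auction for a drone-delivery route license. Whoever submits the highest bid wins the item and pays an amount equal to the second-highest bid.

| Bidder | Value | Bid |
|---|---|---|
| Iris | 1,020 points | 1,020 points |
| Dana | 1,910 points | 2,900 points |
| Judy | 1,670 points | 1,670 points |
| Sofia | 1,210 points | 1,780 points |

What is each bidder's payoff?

Sorted high to low: Dana 2,900 points > Sofia 1,780 points > Judy 1,670 points > Iris 1,020 points.
Dana has the top bid and wins; the price is the second-highest bid, 1,780 points.
Dana's payoff = 1,910 points − 1,780 points = 130 points. All other bidders lose, so their payoff is 0.

Payoffs: Iris 0 points, Dana 130 points, Judy 0 points, Sofia 0 points.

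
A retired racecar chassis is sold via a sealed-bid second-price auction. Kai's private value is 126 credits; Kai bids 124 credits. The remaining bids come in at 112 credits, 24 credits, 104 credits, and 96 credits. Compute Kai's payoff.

14 credits

Highest competing bid: 112 credits.
Kai's bid 124 credits is the highest overall, so Kai wins and pays the second-highest bid, 112 credits.
Payoff = value − price = 126 credits − 112 credits = 14 credits.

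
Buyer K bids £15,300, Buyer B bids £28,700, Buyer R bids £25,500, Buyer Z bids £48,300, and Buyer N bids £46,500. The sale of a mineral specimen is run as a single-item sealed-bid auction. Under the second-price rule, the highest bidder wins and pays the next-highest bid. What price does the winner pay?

The winner pays £46,500.

Bids in descending order: Buyer Z £48,300, then Buyer N £46,500, then Buyer B £28,700, then Buyer R £25,500, then Buyer K £15,300.
Buyer Z has the highest bid, so Buyer Z wins.
The second-highest bid is £46,500, so that is what Buyer Z pays.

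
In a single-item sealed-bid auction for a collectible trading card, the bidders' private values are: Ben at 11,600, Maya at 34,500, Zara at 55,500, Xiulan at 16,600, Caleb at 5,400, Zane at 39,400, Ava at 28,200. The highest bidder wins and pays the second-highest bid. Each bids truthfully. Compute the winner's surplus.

Winner's surplus: 16,100.

Ranking the bids: Zara 55,500 > Zane 39,400 > Maya 34,500 > Ava 28,200 > Xiulan 16,600 > Ben 11,600 > Caleb 5,400.
Zara wins with the top bid and pays the second-highest, 39,400.
Surplus = 55,500 − 39,400 = 16,100.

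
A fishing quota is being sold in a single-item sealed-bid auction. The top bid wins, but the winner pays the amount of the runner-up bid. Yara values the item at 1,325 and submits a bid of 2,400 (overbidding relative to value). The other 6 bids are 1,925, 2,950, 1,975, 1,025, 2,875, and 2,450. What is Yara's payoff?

Highest competing bid: 2,950.
Yara's bid 2,400 is not the highest, so Yara loses, pays nothing, and earns zero payoff.

Yara's payoff: 0.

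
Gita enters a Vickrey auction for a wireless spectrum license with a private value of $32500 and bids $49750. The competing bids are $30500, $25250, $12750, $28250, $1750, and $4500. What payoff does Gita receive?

$2000

Highest competing bid: $30500.
Gita's bid $49750 is the highest overall, so Gita wins and pays the second-highest bid, $30500.
Payoff = value − price = $32500 − $30500 = $2000.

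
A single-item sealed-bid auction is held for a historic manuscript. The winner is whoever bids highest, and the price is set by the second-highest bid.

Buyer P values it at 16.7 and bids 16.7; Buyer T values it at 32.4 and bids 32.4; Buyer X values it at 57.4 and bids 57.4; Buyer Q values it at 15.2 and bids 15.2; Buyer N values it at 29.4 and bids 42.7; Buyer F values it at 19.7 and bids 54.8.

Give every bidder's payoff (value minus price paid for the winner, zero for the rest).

Ranking the bids: Buyer X 57.4, then Buyer F 54.8, then Buyer N 42.7, then Buyer T 32.4, then Buyer P 16.7, then Buyer Q 15.2.
Buyer X has the top bid and wins; the price is the second-highest bid, 54.8.
Buyer X's payoff = 57.4 − 54.8 = 2.6. All other bidders lose, so their payoff is 0.

Buyer P 0.0, Buyer T 0.0, Buyer X 2.6, Buyer Q 0.0, Buyer N 0.0, Buyer F 0.0.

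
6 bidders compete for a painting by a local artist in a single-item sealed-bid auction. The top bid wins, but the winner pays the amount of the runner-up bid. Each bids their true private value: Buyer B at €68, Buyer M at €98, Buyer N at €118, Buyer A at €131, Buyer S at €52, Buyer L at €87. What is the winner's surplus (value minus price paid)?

Sorted high to low: Buyer A €131 > Buyer N €118 > Buyer M €98 > Buyer L €87 > Buyer B €68 > Buyer S €52.
Buyer A wins with the top bid and pays the second-highest, €118.
Surplus = €131 − €118 = €13.

€13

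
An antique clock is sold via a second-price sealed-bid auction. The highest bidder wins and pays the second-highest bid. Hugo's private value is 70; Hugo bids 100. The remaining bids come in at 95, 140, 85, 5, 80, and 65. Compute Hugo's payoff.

0

Highest competing bid: 140.
Hugo's bid 100 is not the highest, so Hugo loses, pays nothing, and earns zero payoff.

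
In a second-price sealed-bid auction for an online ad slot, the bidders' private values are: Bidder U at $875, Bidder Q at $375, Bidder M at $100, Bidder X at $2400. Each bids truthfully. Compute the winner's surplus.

Sorted high to low: Bidder X $2400; Bidder U $875; Bidder Q $375; Bidder M $100.
Bidder X wins with the top bid and pays the second-highest, $875.
Surplus = $2400 − $875 = $1525.

$1525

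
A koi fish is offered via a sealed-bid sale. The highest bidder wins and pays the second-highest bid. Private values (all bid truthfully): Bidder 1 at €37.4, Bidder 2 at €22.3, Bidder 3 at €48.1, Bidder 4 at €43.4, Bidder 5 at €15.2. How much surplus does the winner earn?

€4.7

Bids in descending order: Bidder 3 €48.1 > Bidder 4 €43.4 > Bidder 1 €37.4 > Bidder 2 €22.3 > Bidder 5 €15.2.
Bidder 3 wins with the top bid and pays the second-highest, €43.4.
Surplus = €48.1 − €43.4 = €4.7.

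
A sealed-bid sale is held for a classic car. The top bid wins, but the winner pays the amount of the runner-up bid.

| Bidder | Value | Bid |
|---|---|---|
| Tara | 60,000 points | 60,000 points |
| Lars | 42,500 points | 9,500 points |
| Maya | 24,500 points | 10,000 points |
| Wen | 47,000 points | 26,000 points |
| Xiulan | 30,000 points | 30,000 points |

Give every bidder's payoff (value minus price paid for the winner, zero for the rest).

Bids in descending order: Tara 60,000 points, then Xiulan 30,000 points, then Wen 26,000 points, then Maya 10,000 points, then Lars 9,500 points.
Tara has the top bid and wins; the price is the second-highest bid, 30,000 points.
Tara's payoff = 60,000 points − 30,000 points = 30,000 points. All other bidders lose, so their payoff is 0.

Payoffs: Tara 30,000 points, Lars 0 points, Maya 0 points, Wen 0 points, Xiulan 0 points.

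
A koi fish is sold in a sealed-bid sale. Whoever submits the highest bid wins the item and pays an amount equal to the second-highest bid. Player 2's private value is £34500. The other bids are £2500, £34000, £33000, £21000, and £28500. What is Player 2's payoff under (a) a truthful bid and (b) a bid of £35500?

(a) £500  (b) £500

The highest competing bid is £34000.
Bidding truthfully at £34500: Player 2 has the top bid, wins, and pays the second-highest bid £34000. Payoff = £34500 − £34000 = £500.
Bidding £35500: Player 2 has the top bid, wins, and pays the second-highest bid £34000. Payoff = £34500 − £34000 = £500.
The bid only affects whether you win, not the price — here both bids land on the same side of the top rival bid, so the deviation is payoff-neutral.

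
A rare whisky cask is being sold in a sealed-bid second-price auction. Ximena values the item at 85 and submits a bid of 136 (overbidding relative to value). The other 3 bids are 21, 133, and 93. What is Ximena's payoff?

Ximena's payoff: -48.

Highest competing bid: 133.
Ximena's bid 136 is the highest overall, so Ximena wins and pays the second-highest bid, 133.
Payoff = value − price = 85 − 133 = -48.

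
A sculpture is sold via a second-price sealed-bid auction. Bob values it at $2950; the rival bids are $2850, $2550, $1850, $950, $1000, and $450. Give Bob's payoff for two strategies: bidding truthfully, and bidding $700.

(a) $100  (b) $0

The highest competing bid is $2850.
Bidding truthfully at $2950: Bob has the top bid, wins, and pays the second-highest bid $2850. Payoff = $2950 − $2850 = $100.
Bidding $700: the top bid is $2850 (a rival), so Bob loses. Payoff = $0.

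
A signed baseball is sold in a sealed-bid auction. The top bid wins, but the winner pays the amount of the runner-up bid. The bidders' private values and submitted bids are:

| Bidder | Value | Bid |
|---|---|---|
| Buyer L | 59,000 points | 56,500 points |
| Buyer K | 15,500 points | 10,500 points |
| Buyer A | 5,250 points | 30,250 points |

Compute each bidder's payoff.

Buyer L 28,750 points, Buyer K 0 points, Buyer A 0 points.

Sorted high to low: Buyer L 56,500 points > Buyer A 30,250 points > Buyer K 10,500 points.
Buyer L has the top bid and wins; the price is the second-highest bid, 30,250 points.
Buyer L's payoff = 59,000 points − 30,250 points = 28,750 points. All other bidders lose, so their payoff is 0.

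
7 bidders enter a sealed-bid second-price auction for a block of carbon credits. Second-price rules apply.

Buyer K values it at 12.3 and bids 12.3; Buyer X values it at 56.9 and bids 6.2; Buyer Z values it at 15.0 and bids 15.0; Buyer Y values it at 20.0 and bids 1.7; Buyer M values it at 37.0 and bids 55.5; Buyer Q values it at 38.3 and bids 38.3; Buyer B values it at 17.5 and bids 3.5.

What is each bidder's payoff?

Buyer K 0.0, Buyer X 0.0, Buyer Z 0.0, Buyer Y 0.0, Buyer M -1.3, Buyer Q 0.0, Buyer B 0.0.

Ordered from highest: Buyer M 55.5, then Buyer Q 38.3, then Buyer Z 15.0, then Buyer K 12.3, then Buyer X 6.2, then Buyer B 3.5, then Buyer Y 1.7.
Buyer M has the top bid and wins; the price is the second-highest bid, 38.3.
Buyer M's payoff = 37.0 − 38.3 = -1.3. All other bidders lose, so their payoff is 0.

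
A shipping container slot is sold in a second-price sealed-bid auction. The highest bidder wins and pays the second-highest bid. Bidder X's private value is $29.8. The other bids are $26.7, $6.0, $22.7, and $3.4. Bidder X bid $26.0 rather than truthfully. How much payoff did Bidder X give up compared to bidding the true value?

Regret: $3.1.

The highest competing bid is $26.7.
Bidding truthfully at $29.8: Bidder X has the top bid, wins, and pays the second-highest bid $26.7. Payoff = $29.8 − $26.7 = $3.1.
Bidding $26.0: the top bid is $26.7 (a rival), so Bidder X loses. Payoff = $0.0.
Regret = truthful payoff − actual payoff = $3.1 − $0.0 = $3.1.
This is the dominant-strategy logic: truthful bidding weakly beats any alternative.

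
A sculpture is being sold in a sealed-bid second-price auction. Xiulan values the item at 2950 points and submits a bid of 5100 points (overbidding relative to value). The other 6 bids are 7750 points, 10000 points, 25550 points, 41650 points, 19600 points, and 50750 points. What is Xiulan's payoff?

0 points

Highest competing bid: 50750 points.
Xiulan's bid 5100 points is not the highest, so Xiulan loses, pays nothing, and earns zero payoff.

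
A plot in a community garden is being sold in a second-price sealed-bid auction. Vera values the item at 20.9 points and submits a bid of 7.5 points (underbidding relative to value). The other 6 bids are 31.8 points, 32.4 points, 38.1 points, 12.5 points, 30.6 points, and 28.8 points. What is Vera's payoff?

Highest competing bid: 38.1 points.
Vera's bid 7.5 points is not the highest, so Vera loses, pays nothing, and earns zero payoff.

Vera's payoff: 0.0 points.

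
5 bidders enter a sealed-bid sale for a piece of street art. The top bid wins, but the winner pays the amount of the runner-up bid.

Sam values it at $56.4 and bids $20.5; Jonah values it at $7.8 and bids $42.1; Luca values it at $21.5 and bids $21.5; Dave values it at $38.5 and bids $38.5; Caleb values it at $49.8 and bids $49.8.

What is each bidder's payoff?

Bids in descending order: Caleb $49.8; Jonah $42.1; Dave $38.5; Luca $21.5; Sam $20.5.
Caleb has the top bid and wins; the price is the second-highest bid, $42.1.
Caleb's payoff = $49.8 − $42.1 = $7.7. All other bidders lose, so their payoff is 0.

Sam $0.0, Jonah $0.0, Luca $0.0, Dave $0.0, Caleb $7.7.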